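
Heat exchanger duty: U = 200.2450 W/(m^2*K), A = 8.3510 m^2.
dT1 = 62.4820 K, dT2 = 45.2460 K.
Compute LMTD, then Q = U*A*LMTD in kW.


LMTD = 53.4012 K
Q = 200.2450 * 8.3510 * 53.4012 = 89299.9527 W = 89.3000 kW

89.3000 kW


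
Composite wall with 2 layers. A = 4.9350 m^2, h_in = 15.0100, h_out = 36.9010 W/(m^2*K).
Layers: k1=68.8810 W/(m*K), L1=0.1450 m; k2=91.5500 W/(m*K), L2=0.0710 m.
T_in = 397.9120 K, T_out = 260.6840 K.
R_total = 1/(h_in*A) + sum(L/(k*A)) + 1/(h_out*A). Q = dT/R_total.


R_conv_in = 1/(15.0100*4.9350) = 0.0135
R_1 = 0.1450/(68.8810*4.9350) = 0.0004
R_2 = 0.0710/(91.5500*4.9350) = 0.0002
R_conv_out = 1/(36.9010*4.9350) = 0.0055
R_total = 0.0196 K/W
Q = 137.2280 / 0.0196 = 7010.3866 W

R_total = 0.0196 K/W, Q = 7010.3866 W


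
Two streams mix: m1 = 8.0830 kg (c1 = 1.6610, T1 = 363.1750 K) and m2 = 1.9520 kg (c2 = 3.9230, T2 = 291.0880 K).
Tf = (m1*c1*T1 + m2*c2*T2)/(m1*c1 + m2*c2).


num = 7105.0012
den = 21.0836
Tf = 336.9925 K

336.9925 K


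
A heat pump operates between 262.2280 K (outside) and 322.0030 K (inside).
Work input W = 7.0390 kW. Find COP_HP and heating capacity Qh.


COP = 322.0030 / 59.7750 = 5.3869
Qh = 5.3869 * 7.0390 = 37.9185 kW

COP = 5.3869, Qh = 37.9185 kW


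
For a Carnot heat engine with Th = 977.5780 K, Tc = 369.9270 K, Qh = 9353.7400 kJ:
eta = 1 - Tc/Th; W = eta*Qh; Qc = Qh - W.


eta = 1 - 369.9270/977.5780 = 0.6216
W = 0.6216 * 9353.7400 = 5814.1749 kJ
Qc = 9353.7400 - 5814.1749 = 3539.5651 kJ

eta = 62.1588%, W = 5814.1749 kJ, Qc = 3539.5651 kJ


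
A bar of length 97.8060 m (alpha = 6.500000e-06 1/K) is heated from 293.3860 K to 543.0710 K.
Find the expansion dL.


dT = 249.6850 K
dL = 6.500000e-06 * 97.8060 * 249.6850 = 0.158734 m
L_final = 97.964734 m

dL = 0.158734 m


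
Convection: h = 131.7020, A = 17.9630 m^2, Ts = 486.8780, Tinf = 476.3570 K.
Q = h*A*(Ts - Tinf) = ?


dT = 10.5210 K
Q = 131.7020 * 17.9630 * 10.5210 = 24890.1928 W

24890.1928 W


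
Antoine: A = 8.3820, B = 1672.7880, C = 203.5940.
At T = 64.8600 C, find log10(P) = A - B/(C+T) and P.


C+T = 268.4540
B/(C+T) = 6.2312
log10(P) = 8.3820 - 6.2312 = 2.1508
P = 10^2.1508 = 141.5173 mmHg

141.5173 mmHg


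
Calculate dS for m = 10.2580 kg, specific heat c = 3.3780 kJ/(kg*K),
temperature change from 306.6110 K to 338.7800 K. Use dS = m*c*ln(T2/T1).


T2/T1 = 1.1049
ln(T2/T1) = 0.0998
dS = 10.2580 * 3.3780 * 0.0998 = 3.4572 kJ/K

3.4572 kJ/K


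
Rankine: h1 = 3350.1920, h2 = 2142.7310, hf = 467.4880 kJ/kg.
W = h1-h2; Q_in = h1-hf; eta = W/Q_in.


W = 1207.4610 kJ/kg
Q_in = 2882.7040 kJ/kg
eta = 0.4189 = 41.8864%

eta = 41.8864%


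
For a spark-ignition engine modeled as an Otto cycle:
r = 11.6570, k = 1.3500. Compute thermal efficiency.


r^(k-1) = 2.3621
eta = 1 - 1/2.3621 = 0.5767 = 57.6655%

57.6655%


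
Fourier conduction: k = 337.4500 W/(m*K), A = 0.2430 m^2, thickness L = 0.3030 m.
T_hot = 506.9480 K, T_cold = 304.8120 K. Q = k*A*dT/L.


dT = 202.1360 K
Q = 337.4500 * 0.2430 * 202.1360 / 0.3030 = 54703.7054 W

54703.7054 W


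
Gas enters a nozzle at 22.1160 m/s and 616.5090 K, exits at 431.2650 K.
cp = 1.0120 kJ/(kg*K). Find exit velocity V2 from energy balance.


dT = 185.2440 K
2*cp*1000*dT = 374933.8560
V1^2 = 489.1175
V2 = sqrt(375422.9735) = 612.7177 m/s

612.7177 m/s


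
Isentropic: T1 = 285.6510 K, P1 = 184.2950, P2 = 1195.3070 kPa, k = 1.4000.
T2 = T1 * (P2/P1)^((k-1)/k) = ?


(k-1)/k = 0.2857
(P2/P1)^exp = 1.7060
T2 = 285.6510 * 1.7060 = 487.3332 K

487.3332 K


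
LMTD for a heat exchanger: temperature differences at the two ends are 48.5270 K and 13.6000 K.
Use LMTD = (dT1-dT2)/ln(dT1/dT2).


dT1/dT2 = 3.5682
ln(dT1/dT2) = 1.2721
LMTD = 34.9270 / 1.2721 = 27.4572 K

27.4572 K


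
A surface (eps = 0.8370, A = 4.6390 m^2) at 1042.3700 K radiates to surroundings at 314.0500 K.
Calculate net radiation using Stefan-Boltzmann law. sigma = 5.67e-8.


T^4 = 1.1806e+12
Tsurr^4 = 9.7274e+09
Q = 0.8370 * 5.67e-8 * 4.6390 * 1.1708e+12 = 257766.9633 W

257766.9633 W


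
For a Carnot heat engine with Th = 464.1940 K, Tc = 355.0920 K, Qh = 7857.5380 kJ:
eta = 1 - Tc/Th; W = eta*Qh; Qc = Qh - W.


eta = 1 - 355.0920/464.1940 = 0.2350
W = 0.2350 * 7857.5380 = 1846.7992 kJ
Qc = 7857.5380 - 1846.7992 = 6010.7388 kJ

eta = 23.5035%, W = 1846.7992 kJ, Qc = 6010.7388 kJ


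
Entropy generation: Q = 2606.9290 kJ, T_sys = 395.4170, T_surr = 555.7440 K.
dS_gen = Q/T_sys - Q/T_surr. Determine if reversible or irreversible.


dS_sys = 2606.9290/395.4170 = 6.5929 kJ/K
dS_surr = -2606.9290/555.7440 = -4.6909 kJ/K
dS_gen = 6.5929 - 4.6909 = 1.9020 kJ/K (irreversible)

dS_gen = 1.9020 kJ/K, irreversible


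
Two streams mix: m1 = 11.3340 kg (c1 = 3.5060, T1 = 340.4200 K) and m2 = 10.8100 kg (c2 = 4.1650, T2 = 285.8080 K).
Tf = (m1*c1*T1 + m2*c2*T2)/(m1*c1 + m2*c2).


num = 26395.3903
den = 84.7607
Tf = 311.4109 K

311.4109 K


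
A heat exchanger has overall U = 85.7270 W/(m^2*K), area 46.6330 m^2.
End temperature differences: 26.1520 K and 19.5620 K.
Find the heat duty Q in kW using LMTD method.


LMTD = 22.6978 K
Q = 85.7270 * 46.6330 * 22.6978 = 90739.0795 W = 90.7391 kW

90.7391 kW


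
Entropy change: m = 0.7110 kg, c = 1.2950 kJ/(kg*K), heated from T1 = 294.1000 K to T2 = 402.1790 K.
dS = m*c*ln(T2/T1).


T2/T1 = 1.3675
ln(T2/T1) = 0.3130
dS = 0.7110 * 1.2950 * 0.3130 = 0.2882 kJ/K

0.2882 kJ/K


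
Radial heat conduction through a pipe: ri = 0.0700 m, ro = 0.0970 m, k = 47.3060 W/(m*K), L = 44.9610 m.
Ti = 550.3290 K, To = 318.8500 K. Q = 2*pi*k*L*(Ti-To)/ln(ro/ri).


dT = 231.4790 K
ln(ro/ri) = 0.3262
Q = 2*pi*47.3060*44.9610*231.4790 / 0.3262 = 9482847.0984 W

9482847.0984 W


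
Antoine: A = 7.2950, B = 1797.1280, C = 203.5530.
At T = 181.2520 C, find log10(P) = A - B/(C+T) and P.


C+T = 384.8050
B/(C+T) = 4.6702
log10(P) = 7.2950 - 4.6702 = 2.6248
P = 10^2.6248 = 421.4729 mmHg

421.4729 mmHg


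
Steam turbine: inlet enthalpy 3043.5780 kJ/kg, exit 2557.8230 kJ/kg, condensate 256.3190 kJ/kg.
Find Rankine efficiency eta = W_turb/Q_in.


W = 485.7550 kJ/kg
Q_in = 2787.2590 kJ/kg
eta = 0.1743 = 17.4277%

eta = 17.4277%


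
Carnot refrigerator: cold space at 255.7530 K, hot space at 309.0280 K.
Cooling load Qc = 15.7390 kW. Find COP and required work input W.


COP = 255.7530 / 53.2750 = 4.8006
W = 15.7390 / 4.8006 = 3.2785 kW

COP = 4.8006, W = 3.2785 kW


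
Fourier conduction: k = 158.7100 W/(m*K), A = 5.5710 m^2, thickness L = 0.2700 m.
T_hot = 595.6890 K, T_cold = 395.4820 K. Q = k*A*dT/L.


dT = 200.2070 K
Q = 158.7100 * 5.5710 * 200.2070 / 0.2700 = 655621.1329 W

655621.1329 W


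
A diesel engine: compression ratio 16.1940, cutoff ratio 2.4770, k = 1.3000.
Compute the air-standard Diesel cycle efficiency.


r^(k-1) = 2.3057
rc^k = 3.2517
eta = 0.4914 = 49.1406%

49.1406%


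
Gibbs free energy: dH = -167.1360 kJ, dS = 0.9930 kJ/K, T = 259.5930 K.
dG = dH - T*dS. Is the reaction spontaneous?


T*dS = 259.5930 * 0.9930 = 257.7758 kJ
dG = -167.1360 - 257.7758 = -424.9118 kJ (spontaneous)

dG = -424.9118 kJ, spontaneous


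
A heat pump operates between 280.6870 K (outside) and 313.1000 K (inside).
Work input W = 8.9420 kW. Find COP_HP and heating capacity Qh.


COP = 313.1000 / 32.4130 = 9.6597
Qh = 9.6597 * 8.9420 = 86.3771 kW

COP = 9.6597, Qh = 86.3771 kW


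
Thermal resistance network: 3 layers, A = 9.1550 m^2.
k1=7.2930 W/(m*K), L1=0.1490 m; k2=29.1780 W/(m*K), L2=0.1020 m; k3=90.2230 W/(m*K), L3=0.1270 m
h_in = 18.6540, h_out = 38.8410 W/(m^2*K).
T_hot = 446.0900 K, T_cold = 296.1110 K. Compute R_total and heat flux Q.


R_conv_in = 1/(18.6540*9.1550) = 0.0059
R_1 = 0.1490/(7.2930*9.1550) = 0.0022
R_2 = 0.1020/(29.1780*9.1550) = 0.0004
R_3 = 0.1270/(90.2230*9.1550) = 0.0002
R_conv_out = 1/(38.8410*9.1550) = 0.0028
R_total = 0.0114 K/W
Q = 149.9790 / 0.0114 = 13115.7438 W

R_total = 0.0114 K/W, Q = 13115.7438 W


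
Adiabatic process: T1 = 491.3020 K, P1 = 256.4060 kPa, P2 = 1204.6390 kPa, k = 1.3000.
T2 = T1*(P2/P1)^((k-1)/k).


(k-1)/k = 0.2308
(P2/P1)^exp = 1.4291
T2 = 491.3020 * 1.4291 = 702.1162 K

702.1162 K


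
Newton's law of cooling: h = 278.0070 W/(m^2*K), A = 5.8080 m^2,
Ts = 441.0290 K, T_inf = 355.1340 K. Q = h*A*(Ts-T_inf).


dT = 85.8950 K
Q = 278.0070 * 5.8080 * 85.8950 = 138691.6206 W

138691.6206 W


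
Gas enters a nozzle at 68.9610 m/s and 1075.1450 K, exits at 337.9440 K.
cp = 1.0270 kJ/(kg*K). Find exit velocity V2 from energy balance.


dT = 737.2010 K
2*cp*1000*dT = 1514210.8540
V1^2 = 4755.6195
V2 = sqrt(1518966.4735) = 1232.4636 m/s

1232.4636 m/s


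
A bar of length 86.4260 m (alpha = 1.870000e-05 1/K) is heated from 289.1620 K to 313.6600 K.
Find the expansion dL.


dT = 24.4980 K
dL = 1.870000e-05 * 86.4260 * 24.4980 = 0.039593 m
L_final = 86.465593 m

dL = 0.039593 m


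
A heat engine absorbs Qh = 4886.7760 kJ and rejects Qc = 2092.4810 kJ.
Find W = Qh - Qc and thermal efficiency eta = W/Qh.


W = 4886.7760 - 2092.4810 = 2794.2950 kJ
eta = 2794.2950 / 4886.7760 = 0.5718 = 57.1807%

W = 2794.2950 kJ, eta = 57.1807%


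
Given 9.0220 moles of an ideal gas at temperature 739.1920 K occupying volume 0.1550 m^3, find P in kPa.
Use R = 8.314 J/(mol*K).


P = nRT/V = 9.0220 * 8.314 * 739.1920 / 0.1550
= 55445.9847 / 0.1550 = 357716.0305 Pa = 357.7160 kPa

357.7160 kPa


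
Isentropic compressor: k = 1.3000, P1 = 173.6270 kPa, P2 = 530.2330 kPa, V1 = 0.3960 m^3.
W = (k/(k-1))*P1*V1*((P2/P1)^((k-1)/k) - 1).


(k-1)/k = 0.2308
(P2/P1)^exp = 1.2939
W = 4.3333 * 173.6270 * 0.3960 * (1.2939 - 1) = 87.5547 kJ

87.5547 kJ


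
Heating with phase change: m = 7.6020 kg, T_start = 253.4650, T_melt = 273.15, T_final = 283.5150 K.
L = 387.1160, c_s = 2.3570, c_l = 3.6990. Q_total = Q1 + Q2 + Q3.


Q1 (sensible, solid) = 7.6020 * 2.3570 * 19.6850 = 352.7141 kJ
Q2 (latent) = 7.6020 * 387.1160 = 2942.8558 kJ
Q3 (sensible, liquid) = 7.6020 * 3.6990 * 10.3650 = 291.4617 kJ
Q_total = 3587.0317 kJ

3587.0317 kJ


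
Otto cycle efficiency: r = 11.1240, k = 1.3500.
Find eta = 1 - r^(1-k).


r^(k-1) = 2.3238
eta = 1 - 1/2.3238 = 0.5697 = 56.9663%

56.9663%


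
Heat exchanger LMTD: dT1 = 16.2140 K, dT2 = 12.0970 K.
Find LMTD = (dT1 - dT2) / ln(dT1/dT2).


dT1/dT2 = 1.3403
ln(dT1/dT2) = 0.2929
LMTD = 4.1170 / 0.2929 = 14.0551 K

14.0551 K


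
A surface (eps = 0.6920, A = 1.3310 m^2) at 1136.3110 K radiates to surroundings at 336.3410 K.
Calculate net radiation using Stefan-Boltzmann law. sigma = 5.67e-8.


T^4 = 1.6672e+12
Tsurr^4 = 1.2797e+10
Q = 0.6920 * 5.67e-8 * 1.3310 * 1.6544e+12 = 86399.1725 W

86399.1725 W


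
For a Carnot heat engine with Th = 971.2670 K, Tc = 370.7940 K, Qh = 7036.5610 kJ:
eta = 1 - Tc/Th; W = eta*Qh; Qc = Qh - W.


eta = 1 - 370.7940/971.2670 = 0.6182
W = 0.6182 * 7036.5610 = 4350.2609 kJ
Qc = 7036.5610 - 4350.2609 = 2686.3001 kJ

eta = 61.8237%, W = 4350.2609 kJ, Qc = 2686.3001 kJ


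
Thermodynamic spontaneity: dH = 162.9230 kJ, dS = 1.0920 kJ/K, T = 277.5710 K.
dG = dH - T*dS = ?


T*dS = 277.5710 * 1.0920 = 303.1075 kJ
dG = 162.9230 - 303.1075 = -140.1845 kJ (spontaneous)

dG = -140.1845 kJ, spontaneous


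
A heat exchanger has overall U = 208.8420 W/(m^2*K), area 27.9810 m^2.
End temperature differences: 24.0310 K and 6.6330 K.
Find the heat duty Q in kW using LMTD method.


LMTD = 13.5152 K
Q = 208.8420 * 27.9810 * 13.5152 = 78977.7685 W = 78.9778 kW

78.9778 kW


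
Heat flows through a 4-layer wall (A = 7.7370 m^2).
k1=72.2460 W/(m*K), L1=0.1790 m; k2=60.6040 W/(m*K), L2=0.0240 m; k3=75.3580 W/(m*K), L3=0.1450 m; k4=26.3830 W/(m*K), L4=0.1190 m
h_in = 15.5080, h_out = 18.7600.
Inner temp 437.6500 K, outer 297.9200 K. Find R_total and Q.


R_conv_in = 1/(15.5080*7.7370) = 0.0083
R_1 = 0.1790/(72.2460*7.7370) = 0.0003
R_2 = 0.0240/(60.6040*7.7370) = 5.1184e-05
R_3 = 0.1450/(75.3580*7.7370) = 0.0002
R_4 = 0.1190/(26.3830*7.7370) = 0.0006
R_conv_out = 1/(18.7600*7.7370) = 0.0069
R_total = 0.0164 K/W
Q = 139.7300 / 0.0164 = 8506.0952 W

R_total = 0.0164 K/W, Q = 8506.0952 W


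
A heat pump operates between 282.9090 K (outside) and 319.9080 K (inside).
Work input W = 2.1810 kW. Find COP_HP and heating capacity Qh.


COP = 319.9080 / 36.9990 = 8.6464
Qh = 8.6464 * 2.1810 = 18.8578 kW

COP = 8.6464, Qh = 18.8578 kW


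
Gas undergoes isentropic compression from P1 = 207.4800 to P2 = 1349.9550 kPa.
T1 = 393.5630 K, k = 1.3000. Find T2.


(k-1)/k = 0.2308
(P2/P1)^exp = 1.5406
T2 = 393.5630 * 1.5406 = 606.3297 K

606.3297 K


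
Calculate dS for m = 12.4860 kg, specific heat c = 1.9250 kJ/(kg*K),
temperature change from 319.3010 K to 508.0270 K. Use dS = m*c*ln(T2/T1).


T2/T1 = 1.5911
ln(T2/T1) = 0.4644
dS = 12.4860 * 1.9250 * 0.4644 = 11.1621 kJ/K

11.1621 kJ/K


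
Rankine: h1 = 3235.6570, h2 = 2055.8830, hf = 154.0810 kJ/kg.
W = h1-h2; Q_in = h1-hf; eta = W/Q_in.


W = 1179.7740 kJ/kg
Q_in = 3081.5760 kJ/kg
eta = 0.3828 = 38.2848%

eta = 38.2848%


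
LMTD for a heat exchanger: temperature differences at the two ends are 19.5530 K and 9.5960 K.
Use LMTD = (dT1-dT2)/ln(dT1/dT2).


dT1/dT2 = 2.0376
ln(dT1/dT2) = 0.7118
LMTD = 9.9570 / 0.7118 = 13.9888 K

13.9888 K


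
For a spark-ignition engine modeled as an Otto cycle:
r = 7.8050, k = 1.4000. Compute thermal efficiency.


r^(k-1) = 2.2748
eta = 1 - 1/2.2748 = 0.5604 = 56.0407%

56.0407%


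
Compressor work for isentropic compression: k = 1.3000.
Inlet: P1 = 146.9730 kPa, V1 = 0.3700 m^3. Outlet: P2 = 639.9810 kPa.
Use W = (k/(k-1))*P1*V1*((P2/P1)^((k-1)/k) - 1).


(k-1)/k = 0.2308
(P2/P1)^exp = 1.4043
W = 4.3333 * 146.9730 * 0.3700 * (1.4043 - 1) = 95.2608 kJ

95.2608 kJ


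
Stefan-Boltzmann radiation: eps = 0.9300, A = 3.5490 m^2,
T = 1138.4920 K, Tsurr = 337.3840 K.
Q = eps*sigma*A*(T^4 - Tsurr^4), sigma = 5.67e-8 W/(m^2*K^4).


T^4 = 1.6800e+12
Tsurr^4 = 1.2957e+10
Q = 0.9300 * 5.67e-8 * 3.5490 * 1.6671e+12 = 311982.0402 W

311982.0402 W


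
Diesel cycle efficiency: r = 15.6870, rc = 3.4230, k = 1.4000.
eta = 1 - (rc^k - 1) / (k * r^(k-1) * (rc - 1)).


r^(k-1) = 3.0076
rc^k = 5.5998
eta = 0.5491 = 54.9144%

54.9144%


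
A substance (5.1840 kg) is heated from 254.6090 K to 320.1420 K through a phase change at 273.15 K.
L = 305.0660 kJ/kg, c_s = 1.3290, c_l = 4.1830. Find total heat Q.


Q1 (sensible, solid) = 5.1840 * 1.3290 * 18.5410 = 127.7389 kJ
Q2 (latent) = 5.1840 * 305.0660 = 1581.4621 kJ
Q3 (sensible, liquid) = 5.1840 * 4.1830 * 46.9920 = 1019.0061 kJ
Q_total = 2728.2071 kJ

2728.2071 kJ


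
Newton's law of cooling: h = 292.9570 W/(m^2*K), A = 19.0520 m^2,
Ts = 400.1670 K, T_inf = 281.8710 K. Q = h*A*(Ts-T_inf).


dT = 118.2960 K
Q = 292.9570 * 19.0520 * 118.2960 = 660259.2775 W

660259.2775 W


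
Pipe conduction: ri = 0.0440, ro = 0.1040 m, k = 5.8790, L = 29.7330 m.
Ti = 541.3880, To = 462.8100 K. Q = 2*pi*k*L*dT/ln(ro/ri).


dT = 78.5780 K
ln(ro/ri) = 0.8602
Q = 2*pi*5.8790*29.7330*78.5780 / 0.8602 = 100328.1844 W

100328.1844 W


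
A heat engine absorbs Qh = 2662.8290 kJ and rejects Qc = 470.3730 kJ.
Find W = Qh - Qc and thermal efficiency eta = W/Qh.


W = 2662.8290 - 470.3730 = 2192.4560 kJ
eta = 2192.4560 / 2662.8290 = 0.8234 = 82.3356%

W = 2192.4560 kJ, eta = 82.3356%


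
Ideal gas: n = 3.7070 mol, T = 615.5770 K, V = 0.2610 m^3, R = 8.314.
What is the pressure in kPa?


P = nRT/V = 3.7070 * 8.314 * 615.5770 / 0.2610
= 18972.0819 / 0.2610 = 72689.9690 Pa = 72.6900 kPa

72.6900 kPa


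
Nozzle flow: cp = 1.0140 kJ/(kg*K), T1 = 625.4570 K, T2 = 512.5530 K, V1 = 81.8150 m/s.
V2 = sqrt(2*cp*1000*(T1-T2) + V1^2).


dT = 112.9040 K
2*cp*1000*dT = 228969.3120
V1^2 = 6693.6942
V2 = sqrt(235663.0062) = 485.4513 m/s

485.4513 m/s


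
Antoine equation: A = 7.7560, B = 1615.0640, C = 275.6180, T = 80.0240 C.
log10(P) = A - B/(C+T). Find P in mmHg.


C+T = 355.6420
B/(C+T) = 4.5413
log10(P) = 7.7560 - 4.5413 = 3.2147
P = 10^3.2147 = 1639.5950 mmHg

1639.5950 mmHg


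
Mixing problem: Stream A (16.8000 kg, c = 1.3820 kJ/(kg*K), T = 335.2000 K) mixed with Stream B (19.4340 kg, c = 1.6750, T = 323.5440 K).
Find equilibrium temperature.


num = 18314.5276
den = 55.7696
Tf = 328.3965 K

328.3965 K


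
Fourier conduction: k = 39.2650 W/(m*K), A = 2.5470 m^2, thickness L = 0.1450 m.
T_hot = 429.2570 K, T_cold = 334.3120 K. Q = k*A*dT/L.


dT = 94.9450 K
Q = 39.2650 * 2.5470 * 94.9450 / 0.1450 = 65484.5192 W

65484.5192 W


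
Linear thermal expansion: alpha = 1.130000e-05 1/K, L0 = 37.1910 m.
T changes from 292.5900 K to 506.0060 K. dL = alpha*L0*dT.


dT = 213.4160 K
dL = 1.130000e-05 * 37.1910 * 213.4160 = 0.089690 m
L_final = 37.280690 m

dL = 0.089690 m


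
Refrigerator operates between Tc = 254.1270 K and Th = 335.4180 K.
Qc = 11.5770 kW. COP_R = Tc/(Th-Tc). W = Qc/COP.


COP = 254.1270 / 81.2910 = 3.1261
W = 11.5770 / 3.1261 = 3.7033 kW

COP = 3.1261, W = 3.7033 kW


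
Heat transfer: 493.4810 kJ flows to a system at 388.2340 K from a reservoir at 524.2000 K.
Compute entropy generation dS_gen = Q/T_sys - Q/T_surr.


dS_sys = 493.4810/388.2340 = 1.2711 kJ/K
dS_surr = -493.4810/524.2000 = -0.9414 kJ/K
dS_gen = 1.2711 - 0.9414 = 0.3297 kJ/K (irreversible)

dS_gen = 0.3297 kJ/K, irreversible


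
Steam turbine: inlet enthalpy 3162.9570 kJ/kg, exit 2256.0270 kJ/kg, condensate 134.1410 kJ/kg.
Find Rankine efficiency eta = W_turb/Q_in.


W = 906.9300 kJ/kg
Q_in = 3028.8160 kJ/kg
eta = 0.2994 = 29.9434%

eta = 29.9434%


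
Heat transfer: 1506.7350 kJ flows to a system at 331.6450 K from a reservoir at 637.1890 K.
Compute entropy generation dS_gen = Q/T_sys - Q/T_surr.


dS_sys = 1506.7350/331.6450 = 4.5432 kJ/K
dS_surr = -1506.7350/637.1890 = -2.3647 kJ/K
dS_gen = 4.5432 - 2.3647 = 2.1786 kJ/K (irreversible)

dS_gen = 2.1786 kJ/K, irreversible


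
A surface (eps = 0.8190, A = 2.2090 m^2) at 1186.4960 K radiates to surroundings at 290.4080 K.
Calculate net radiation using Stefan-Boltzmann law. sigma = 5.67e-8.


T^4 = 1.9818e+12
Tsurr^4 = 7.1127e+09
Q = 0.8190 * 5.67e-8 * 2.2090 * 1.9747e+12 = 202565.8912 W

202565.8912 W


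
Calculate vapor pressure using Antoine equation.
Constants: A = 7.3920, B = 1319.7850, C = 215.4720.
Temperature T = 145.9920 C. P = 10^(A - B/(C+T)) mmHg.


C+T = 361.4640
B/(C+T) = 3.6512
log10(P) = 7.3920 - 3.6512 = 3.7408
P = 10^3.7408 = 5505.2729 mmHg

5505.2729 mmHg


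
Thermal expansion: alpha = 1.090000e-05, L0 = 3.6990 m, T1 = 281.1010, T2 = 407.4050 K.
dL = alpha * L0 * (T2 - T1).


dT = 126.3040 K
dL = 1.090000e-05 * 3.6990 * 126.3040 = 0.005092 m
L_final = 3.704092 m

dL = 0.005092 m


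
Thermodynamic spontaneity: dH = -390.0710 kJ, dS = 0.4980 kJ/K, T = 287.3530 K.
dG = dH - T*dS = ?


T*dS = 287.3530 * 0.4980 = 143.1018 kJ
dG = -390.0710 - 143.1018 = -533.1728 kJ (spontaneous)

dG = -533.1728 kJ, spontaneous


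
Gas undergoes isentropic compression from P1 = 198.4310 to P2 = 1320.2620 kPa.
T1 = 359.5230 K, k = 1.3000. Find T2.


(k-1)/k = 0.2308
(P2/P1)^exp = 1.5486
T2 = 359.5230 * 1.5486 = 556.7515 K

556.7515 K


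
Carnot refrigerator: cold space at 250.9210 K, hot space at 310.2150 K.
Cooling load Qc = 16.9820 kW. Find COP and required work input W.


COP = 250.9210 / 59.2940 = 4.2318
W = 16.9820 / 4.2318 = 4.0129 kW

COP = 4.2318, W = 4.0129 kW


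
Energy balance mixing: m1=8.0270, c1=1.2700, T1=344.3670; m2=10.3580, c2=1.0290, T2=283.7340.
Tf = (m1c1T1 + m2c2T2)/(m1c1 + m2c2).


num = 6534.7224
den = 20.8527
Tf = 313.3758 K

313.3758 K


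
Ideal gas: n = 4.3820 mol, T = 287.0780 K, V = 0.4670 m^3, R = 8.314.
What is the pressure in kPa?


P = nRT/V = 4.3820 * 8.314 * 287.0780 / 0.4670
= 10458.8108 / 0.4670 = 22395.7404 Pa = 22.3957 kPa

22.3957 kPa


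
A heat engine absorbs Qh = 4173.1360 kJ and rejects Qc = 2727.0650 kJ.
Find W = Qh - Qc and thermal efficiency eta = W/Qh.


W = 4173.1360 - 2727.0650 = 1446.0710 kJ
eta = 1446.0710 / 4173.1360 = 0.3465 = 34.6519%

W = 1446.0710 kJ, eta = 34.6519%


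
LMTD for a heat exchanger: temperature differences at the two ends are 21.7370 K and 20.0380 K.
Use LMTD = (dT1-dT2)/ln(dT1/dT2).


dT1/dT2 = 1.0848
ln(dT1/dT2) = 0.0814
LMTD = 1.6990 / 0.0814 = 20.8760 K

20.8760 K


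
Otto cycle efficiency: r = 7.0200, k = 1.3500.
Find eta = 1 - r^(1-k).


r^(k-1) = 1.9780
eta = 1 - 1/1.9780 = 0.4944 = 49.4429%

49.4429%


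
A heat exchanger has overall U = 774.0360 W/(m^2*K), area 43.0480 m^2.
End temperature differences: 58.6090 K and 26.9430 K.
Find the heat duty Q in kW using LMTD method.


LMTD = 40.7455 K
Q = 774.0360 * 43.0480 * 40.7455 = 1357670.1049 W = 1357.6701 kW

1357.6701 kW


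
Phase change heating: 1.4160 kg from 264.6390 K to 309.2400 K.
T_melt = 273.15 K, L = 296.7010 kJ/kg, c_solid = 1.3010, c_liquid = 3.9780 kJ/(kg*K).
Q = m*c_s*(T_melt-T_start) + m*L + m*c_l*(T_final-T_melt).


Q1 (sensible, solid) = 1.4160 * 1.3010 * 8.5110 = 15.6791 kJ
Q2 (latent) = 1.4160 * 296.7010 = 420.1286 kJ
Q3 (sensible, liquid) = 1.4160 * 3.9780 * 36.0900 = 203.2895 kJ
Q_total = 639.0972 kJ

639.0972 kJ


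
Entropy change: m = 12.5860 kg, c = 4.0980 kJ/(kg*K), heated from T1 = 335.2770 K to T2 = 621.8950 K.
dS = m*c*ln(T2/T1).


T2/T1 = 1.8549
ln(T2/T1) = 0.6178
dS = 12.5860 * 4.0980 * 0.6178 = 31.8653 kJ/K

31.8653 kJ/K


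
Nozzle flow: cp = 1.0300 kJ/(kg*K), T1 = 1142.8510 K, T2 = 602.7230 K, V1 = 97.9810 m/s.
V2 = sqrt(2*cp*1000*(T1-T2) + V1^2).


dT = 540.1280 K
2*cp*1000*dT = 1112663.6800
V1^2 = 9600.2764
V2 = sqrt(1122263.9564) = 1059.3696 m/s

1059.3696 m/s


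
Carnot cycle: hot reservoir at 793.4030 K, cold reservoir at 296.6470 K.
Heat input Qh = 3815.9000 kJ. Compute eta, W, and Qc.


eta = 1 - 296.6470/793.4030 = 0.6261
W = 0.6261 * 3815.9000 = 2389.1657 kJ
Qc = 3815.9000 - 2389.1657 = 1426.7343 kJ

eta = 62.6108%, W = 2389.1657 kJ, Qc = 1426.7343 kJ


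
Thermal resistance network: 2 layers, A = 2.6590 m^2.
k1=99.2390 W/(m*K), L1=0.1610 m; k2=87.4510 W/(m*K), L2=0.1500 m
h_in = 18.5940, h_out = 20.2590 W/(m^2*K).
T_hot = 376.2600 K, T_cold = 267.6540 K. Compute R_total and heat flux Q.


R_conv_in = 1/(18.5940*2.6590) = 0.0202
R_1 = 0.1610/(99.2390*2.6590) = 0.0006
R_2 = 0.1500/(87.4510*2.6590) = 0.0006
R_conv_out = 1/(20.2590*2.6590) = 0.0186
R_total = 0.0400 K/W
Q = 108.6060 / 0.0400 = 2712.1115 W

R_total = 0.0400 K/W, Q = 2712.1115 W


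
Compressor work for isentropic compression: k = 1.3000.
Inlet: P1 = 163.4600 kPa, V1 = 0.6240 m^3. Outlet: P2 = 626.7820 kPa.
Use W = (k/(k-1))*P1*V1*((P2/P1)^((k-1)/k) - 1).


(k-1)/k = 0.2308
(P2/P1)^exp = 1.3636
W = 4.3333 * 163.4600 * 0.6240 * (1.3636 - 1) = 160.7293 kJ

160.7293 kJ


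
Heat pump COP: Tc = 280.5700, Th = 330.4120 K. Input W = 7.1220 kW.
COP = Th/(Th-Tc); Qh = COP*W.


COP = 330.4120 / 49.8420 = 6.6292
Qh = 6.6292 * 7.1220 = 47.2131 kW

COP = 6.6292, Qh = 47.2131 kW


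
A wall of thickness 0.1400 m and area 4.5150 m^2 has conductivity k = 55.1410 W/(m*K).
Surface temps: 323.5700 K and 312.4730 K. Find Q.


dT = 11.0970 K
Q = 55.1410 * 4.5150 * 11.0970 / 0.1400 = 19733.7646 W

19733.7646 W


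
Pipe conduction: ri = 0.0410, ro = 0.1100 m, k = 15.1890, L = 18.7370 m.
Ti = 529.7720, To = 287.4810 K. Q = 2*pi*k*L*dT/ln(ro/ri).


dT = 242.2910 K
ln(ro/ri) = 0.9869
Q = 2*pi*15.1890*18.7370*242.2910 / 0.9869 = 439005.1233 W

439005.1233 W


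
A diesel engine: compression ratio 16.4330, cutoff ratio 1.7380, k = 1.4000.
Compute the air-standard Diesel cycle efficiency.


r^(k-1) = 3.0640
rc^k = 2.1681
eta = 0.6310 = 63.1030%

63.1030%


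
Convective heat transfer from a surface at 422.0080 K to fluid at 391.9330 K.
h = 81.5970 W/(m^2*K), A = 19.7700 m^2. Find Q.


dT = 30.0750 K
Q = 81.5970 * 19.7700 * 30.0750 = 48516.1687 W

48516.1687 W


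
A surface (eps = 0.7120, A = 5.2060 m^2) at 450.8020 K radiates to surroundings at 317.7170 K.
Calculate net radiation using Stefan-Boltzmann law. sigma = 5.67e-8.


T^4 = 4.1299e+10
Tsurr^4 = 1.0190e+10
Q = 0.7120 * 5.67e-8 * 5.2060 * 3.1110e+10 = 6538.2627 W

6538.2627 W


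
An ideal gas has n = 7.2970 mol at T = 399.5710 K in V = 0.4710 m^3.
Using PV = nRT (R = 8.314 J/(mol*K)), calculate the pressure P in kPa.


P = nRT/V = 7.2970 * 8.314 * 399.5710 / 0.4710
= 24240.8769 / 0.4710 = 51466.8300 Pa = 51.4668 kPa

51.4668 kPa


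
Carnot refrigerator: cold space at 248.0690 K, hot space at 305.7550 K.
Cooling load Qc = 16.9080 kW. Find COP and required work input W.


COP = 248.0690 / 57.6860 = 4.3003
W = 16.9080 / 4.3003 = 3.9318 kW

COP = 4.3003, W = 3.9318 kW


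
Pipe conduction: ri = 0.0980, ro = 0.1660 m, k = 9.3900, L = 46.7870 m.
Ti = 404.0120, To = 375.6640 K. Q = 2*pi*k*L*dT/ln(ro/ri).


dT = 28.3480 K
ln(ro/ri) = 0.5270
Q = 2*pi*9.3900*46.7870*28.3480 / 0.5270 = 148479.2386 W

148479.2386 W


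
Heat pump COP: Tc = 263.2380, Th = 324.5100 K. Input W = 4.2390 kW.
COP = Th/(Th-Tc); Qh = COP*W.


COP = 324.5100 / 61.2720 = 5.2962
Qh = 5.2962 * 4.2390 = 22.4507 kW

COP = 5.2962, Qh = 22.4507 kW


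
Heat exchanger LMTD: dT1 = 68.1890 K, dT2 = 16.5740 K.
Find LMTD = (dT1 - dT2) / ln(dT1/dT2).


dT1/dT2 = 4.1142
ln(dT1/dT2) = 1.4144
LMTD = 51.6150 / 1.4144 = 36.4913 K

36.4913 K


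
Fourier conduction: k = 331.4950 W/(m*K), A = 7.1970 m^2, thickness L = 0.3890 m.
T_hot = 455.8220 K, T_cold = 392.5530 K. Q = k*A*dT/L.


dT = 63.2690 K
Q = 331.4950 * 7.1970 * 63.2690 / 0.3890 = 388034.0654 W

388034.0654 W


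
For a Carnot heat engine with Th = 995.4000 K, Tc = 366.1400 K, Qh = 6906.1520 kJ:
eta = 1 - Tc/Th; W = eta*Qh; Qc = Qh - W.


eta = 1 - 366.1400/995.4000 = 0.6322
W = 0.6322 * 6906.1520 = 4365.8481 kJ
Qc = 6906.1520 - 4365.8481 = 2540.3039 kJ

eta = 63.2168%, W = 4365.8481 kJ, Qc = 2540.3039 kJ


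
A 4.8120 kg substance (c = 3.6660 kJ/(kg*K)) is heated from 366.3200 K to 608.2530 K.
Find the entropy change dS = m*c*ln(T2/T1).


T2/T1 = 1.6604
ln(T2/T1) = 0.5071
dS = 4.8120 * 3.6660 * 0.5071 = 8.9454 kJ/K

8.9454 kJ/K


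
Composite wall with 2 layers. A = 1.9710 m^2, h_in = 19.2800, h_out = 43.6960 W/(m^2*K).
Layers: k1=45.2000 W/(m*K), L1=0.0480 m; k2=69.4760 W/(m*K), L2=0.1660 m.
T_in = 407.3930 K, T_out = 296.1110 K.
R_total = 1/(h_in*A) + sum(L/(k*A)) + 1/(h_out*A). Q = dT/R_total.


R_conv_in = 1/(19.2800*1.9710) = 0.0263
R_1 = 0.0480/(45.2000*1.9710) = 0.0005
R_2 = 0.1660/(69.4760*1.9710) = 0.0012
R_conv_out = 1/(43.6960*1.9710) = 0.0116
R_total = 0.0397 K/W
Q = 111.2820 / 0.0397 = 2804.6799 W

R_total = 0.0397 K/W, Q = 2804.6799 W


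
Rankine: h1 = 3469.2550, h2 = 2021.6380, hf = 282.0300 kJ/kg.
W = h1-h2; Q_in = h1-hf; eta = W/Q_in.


W = 1447.6170 kJ/kg
Q_in = 3187.2250 kJ/kg
eta = 0.4542 = 45.4194%

eta = 45.4194%


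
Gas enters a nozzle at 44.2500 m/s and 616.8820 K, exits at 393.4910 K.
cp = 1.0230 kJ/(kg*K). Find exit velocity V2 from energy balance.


dT = 223.3910 K
2*cp*1000*dT = 457057.9860
V1^2 = 1958.0625
V2 = sqrt(459016.0485) = 677.5072 m/s

677.5072 m/s


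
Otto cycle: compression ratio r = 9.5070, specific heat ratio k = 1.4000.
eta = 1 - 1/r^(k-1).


r^(k-1) = 2.4616
eta = 1 - 1/2.4616 = 0.5938 = 59.3760%

59.3760%


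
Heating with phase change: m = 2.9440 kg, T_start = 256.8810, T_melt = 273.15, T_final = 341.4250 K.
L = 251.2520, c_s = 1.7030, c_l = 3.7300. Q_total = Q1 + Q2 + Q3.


Q1 (sensible, solid) = 2.9440 * 1.7030 * 16.2690 = 81.5668 kJ
Q2 (latent) = 2.9440 * 251.2520 = 739.6859 kJ
Q3 (sensible, liquid) = 2.9440 * 3.7300 * 68.2750 = 749.7360 kJ
Q_total = 1570.9886 kJ

1570.9886 kJ


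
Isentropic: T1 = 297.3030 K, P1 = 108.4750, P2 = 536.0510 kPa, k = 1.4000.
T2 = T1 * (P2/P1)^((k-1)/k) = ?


(k-1)/k = 0.2857
(P2/P1)^exp = 1.5785
T2 = 297.3030 * 1.5785 = 469.2991 K

469.2991 K


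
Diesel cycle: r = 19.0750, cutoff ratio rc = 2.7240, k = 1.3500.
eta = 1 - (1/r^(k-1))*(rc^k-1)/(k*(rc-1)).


r^(k-1) = 2.8065
rc^k = 3.8684
eta = 0.5609 = 56.0859%

56.0859%


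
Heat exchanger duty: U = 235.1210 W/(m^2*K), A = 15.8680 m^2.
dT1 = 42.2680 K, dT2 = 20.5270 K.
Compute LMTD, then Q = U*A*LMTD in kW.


LMTD = 30.1001 K
Q = 235.1210 * 15.8680 * 30.1001 = 112300.5811 W = 112.3006 kW

112.3006 kW


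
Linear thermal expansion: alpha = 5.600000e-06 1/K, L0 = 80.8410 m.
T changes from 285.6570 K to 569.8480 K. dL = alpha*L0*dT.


dT = 284.1910 K
dL = 5.600000e-06 * 80.8410 * 284.1910 = 0.128656 m
L_final = 80.969656 m

dL = 0.128656 m


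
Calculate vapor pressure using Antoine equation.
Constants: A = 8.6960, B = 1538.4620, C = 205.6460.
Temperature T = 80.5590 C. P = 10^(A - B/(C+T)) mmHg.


C+T = 286.2050
B/(C+T) = 5.3754
log10(P) = 8.6960 - 5.3754 = 3.3206
P = 10^3.3206 = 2092.2579 mmHg

2092.2579 mmHg


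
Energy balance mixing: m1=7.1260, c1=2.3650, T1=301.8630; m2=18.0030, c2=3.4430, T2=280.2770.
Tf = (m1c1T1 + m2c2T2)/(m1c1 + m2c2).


num = 22460.0759
den = 78.8373
Tf = 284.8914 K

284.8914 K


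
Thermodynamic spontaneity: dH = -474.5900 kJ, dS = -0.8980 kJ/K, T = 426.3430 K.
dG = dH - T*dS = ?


T*dS = 426.3430 * -0.8980 = -382.8560 kJ
dG = -474.5900 + 382.8560 = -91.7340 kJ (spontaneous)

dG = -91.7340 kJ, spontaneous


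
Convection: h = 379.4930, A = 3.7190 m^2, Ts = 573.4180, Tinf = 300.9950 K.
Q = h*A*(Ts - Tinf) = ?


dT = 272.4230 K
Q = 379.4930 * 3.7190 * 272.4230 = 384479.9695 W

384479.9695 W


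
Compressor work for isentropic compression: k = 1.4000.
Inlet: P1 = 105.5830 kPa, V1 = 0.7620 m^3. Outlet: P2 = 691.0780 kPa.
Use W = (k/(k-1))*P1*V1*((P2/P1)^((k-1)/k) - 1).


(k-1)/k = 0.2857
(P2/P1)^exp = 1.7105
W = 3.5000 * 105.5830 * 0.7620 * (1.7105 - 1) = 200.0703 kJ

200.0703 kJ


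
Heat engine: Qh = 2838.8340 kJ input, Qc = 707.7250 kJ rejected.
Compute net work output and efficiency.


W = 2838.8340 - 707.7250 = 2131.1090 kJ
eta = 2131.1090 / 2838.8340 = 0.7507 = 75.0699%

W = 2131.1090 kJ, eta = 75.0699%


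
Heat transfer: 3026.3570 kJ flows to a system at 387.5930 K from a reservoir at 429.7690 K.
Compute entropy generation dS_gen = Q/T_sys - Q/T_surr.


dS_sys = 3026.3570/387.5930 = 7.8081 kJ/K
dS_surr = -3026.3570/429.7690 = -7.0418 kJ/K
dS_gen = 7.8081 - 7.0418 = 0.7663 kJ/K (irreversible)

dS_gen = 0.7663 kJ/K, irreversible


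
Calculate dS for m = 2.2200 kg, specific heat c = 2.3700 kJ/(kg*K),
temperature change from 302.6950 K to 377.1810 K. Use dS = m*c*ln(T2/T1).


T2/T1 = 1.2461
ln(T2/T1) = 0.2200
dS = 2.2200 * 2.3700 * 0.2200 = 1.1575 kJ/K

1.1575 kJ/K


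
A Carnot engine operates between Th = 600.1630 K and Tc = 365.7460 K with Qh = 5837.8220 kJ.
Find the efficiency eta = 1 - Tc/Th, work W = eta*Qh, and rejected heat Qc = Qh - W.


eta = 1 - 365.7460/600.1630 = 0.3906
W = 0.3906 * 5837.8220 = 2280.1884 kJ
Qc = 5837.8220 - 2280.1884 = 3557.6336 kJ

eta = 39.0589%, W = 2280.1884 kJ, Qc = 3557.6336 kJ


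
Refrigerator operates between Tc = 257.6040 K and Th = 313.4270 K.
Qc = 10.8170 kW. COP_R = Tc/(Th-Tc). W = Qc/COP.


COP = 257.6040 / 55.8230 = 4.6147
W = 10.8170 / 4.6147 = 2.3441 kW

COP = 4.6147, W = 2.3441 kW


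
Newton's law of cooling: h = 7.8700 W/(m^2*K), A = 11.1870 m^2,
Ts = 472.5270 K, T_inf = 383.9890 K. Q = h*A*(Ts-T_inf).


dT = 88.5380 K
Q = 7.8700 * 11.1870 * 88.5380 = 7795.0351 W

7795.0351 W


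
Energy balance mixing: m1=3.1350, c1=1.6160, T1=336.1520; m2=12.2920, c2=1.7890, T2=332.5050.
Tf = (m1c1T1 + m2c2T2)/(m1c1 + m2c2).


num = 9014.9138
den = 27.0565
Tf = 333.1879 K

333.1879 K


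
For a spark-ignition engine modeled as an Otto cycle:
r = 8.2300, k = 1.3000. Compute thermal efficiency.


r^(k-1) = 1.8820
eta = 1 - 1/1.8820 = 0.4687 = 46.8651%

46.8651%


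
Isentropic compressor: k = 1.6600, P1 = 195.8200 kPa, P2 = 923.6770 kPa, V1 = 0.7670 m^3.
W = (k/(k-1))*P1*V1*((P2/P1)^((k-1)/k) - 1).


(k-1)/k = 0.3976
(P2/P1)^exp = 1.8529
W = 2.5152 * 195.8200 * 0.7670 * (1.8529 - 1) = 322.1758 kJ

322.1758 kJ


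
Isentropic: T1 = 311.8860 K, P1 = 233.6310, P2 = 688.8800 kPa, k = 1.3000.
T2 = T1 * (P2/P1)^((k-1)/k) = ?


(k-1)/k = 0.2308
(P2/P1)^exp = 1.2834
T2 = 311.8860 * 1.2834 = 400.2839 K

400.2839 K


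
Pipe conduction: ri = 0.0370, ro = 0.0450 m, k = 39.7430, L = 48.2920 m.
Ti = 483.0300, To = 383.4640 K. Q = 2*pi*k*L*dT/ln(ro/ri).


dT = 99.5660 K
ln(ro/ri) = 0.1957
Q = 2*pi*39.7430*48.2920*99.5660 / 0.1957 = 6133904.7495 W

6133904.7495 W


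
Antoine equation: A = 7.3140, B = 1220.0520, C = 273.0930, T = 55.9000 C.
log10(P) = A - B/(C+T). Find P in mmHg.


C+T = 328.9930
B/(C+T) = 3.7084
log10(P) = 7.3140 - 3.7084 = 3.6056
P = 10^3.6056 = 4032.3327 mmHg

4032.3327 mmHg


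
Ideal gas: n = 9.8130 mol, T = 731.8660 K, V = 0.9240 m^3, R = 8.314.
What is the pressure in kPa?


P = nRT/V = 9.8130 * 8.314 * 731.8660 / 0.9240
= 59709.4940 / 0.9240 = 64620.6645 Pa = 64.6207 kPa

64.6207 kPa


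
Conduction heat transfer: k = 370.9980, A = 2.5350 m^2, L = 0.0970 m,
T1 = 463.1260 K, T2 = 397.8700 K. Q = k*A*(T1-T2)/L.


dT = 65.2560 K
Q = 370.9980 * 2.5350 * 65.2560 / 0.0970 = 632700.6012 W

632700.6012 W


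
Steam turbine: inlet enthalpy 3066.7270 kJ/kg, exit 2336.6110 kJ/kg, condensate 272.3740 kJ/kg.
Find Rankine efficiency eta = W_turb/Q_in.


W = 730.1160 kJ/kg
Q_in = 2794.3530 kJ/kg
eta = 0.2613 = 26.1283%

eta = 26.1283%


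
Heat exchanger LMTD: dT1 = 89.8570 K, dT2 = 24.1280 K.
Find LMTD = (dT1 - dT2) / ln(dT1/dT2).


dT1/dT2 = 3.7242
ln(dT1/dT2) = 1.3148
LMTD = 65.7290 / 1.3148 = 49.9899 K

49.9899 K


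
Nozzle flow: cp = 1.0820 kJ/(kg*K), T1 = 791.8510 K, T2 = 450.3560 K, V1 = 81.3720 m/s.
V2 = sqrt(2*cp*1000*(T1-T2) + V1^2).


dT = 341.4950 K
2*cp*1000*dT = 738995.1800
V1^2 = 6621.4024
V2 = sqrt(745616.5824) = 863.4909 m/s

863.4909 m/s


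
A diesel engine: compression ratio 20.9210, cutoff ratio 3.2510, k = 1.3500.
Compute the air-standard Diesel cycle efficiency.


r^(k-1) = 2.8987
rc^k = 4.9116
eta = 0.5559 = 55.5940%

55.5940%


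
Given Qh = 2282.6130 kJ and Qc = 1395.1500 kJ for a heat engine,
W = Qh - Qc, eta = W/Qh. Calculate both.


W = 2282.6130 - 1395.1500 = 887.4630 kJ
eta = 887.4630 / 2282.6130 = 0.3888 = 38.8793%

W = 887.4630 kJ, eta = 38.8793%


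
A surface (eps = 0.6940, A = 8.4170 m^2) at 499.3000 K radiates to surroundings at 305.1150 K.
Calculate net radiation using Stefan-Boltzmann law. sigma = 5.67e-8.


T^4 = 6.2151e+10
Tsurr^4 = 8.6667e+09
Q = 0.6940 * 5.67e-8 * 8.4170 * 5.3484e+10 = 17714.2977 W

17714.2977 W


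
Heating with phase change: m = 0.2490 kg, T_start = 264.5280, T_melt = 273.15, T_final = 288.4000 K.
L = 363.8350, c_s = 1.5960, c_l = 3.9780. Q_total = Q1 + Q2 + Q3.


Q1 (sensible, solid) = 0.2490 * 1.5960 * 8.6220 = 3.4264 kJ
Q2 (latent) = 0.2490 * 363.8350 = 90.5949 kJ
Q3 (sensible, liquid) = 0.2490 * 3.9780 * 15.2500 = 15.1055 kJ
Q_total = 109.1268 kJ

109.1268 kJ


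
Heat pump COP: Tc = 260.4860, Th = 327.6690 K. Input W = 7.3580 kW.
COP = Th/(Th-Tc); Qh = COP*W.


COP = 327.6690 / 67.1830 = 4.8773
Qh = 4.8773 * 7.3580 = 35.8869 kW

COP = 4.8773, Qh = 35.8869 kW


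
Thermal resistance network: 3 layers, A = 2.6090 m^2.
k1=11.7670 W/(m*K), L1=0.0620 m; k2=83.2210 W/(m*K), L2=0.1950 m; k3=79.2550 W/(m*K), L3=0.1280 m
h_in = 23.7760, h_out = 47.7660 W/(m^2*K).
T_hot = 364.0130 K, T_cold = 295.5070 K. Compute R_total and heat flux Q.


R_conv_in = 1/(23.7760*2.6090) = 0.0161
R_1 = 0.0620/(11.7670*2.6090) = 0.0020
R_2 = 0.1950/(83.2210*2.6090) = 0.0009
R_3 = 0.1280/(79.2550*2.6090) = 0.0006
R_conv_out = 1/(47.7660*2.6090) = 0.0080
R_total = 0.0277 K/W
Q = 68.5060 / 0.0277 = 2474.7679 W

R_total = 0.0277 K/W, Q = 2474.7679 W


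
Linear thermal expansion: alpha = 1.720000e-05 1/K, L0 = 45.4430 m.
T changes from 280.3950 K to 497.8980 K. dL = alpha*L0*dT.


dT = 217.5030 K
dL = 1.720000e-05 * 45.4430 * 217.5030 = 0.170005 m
L_final = 45.613005 m

dL = 0.170005 m


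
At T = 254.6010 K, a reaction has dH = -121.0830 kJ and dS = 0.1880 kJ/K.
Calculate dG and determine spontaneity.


T*dS = 254.6010 * 0.1880 = 47.8650 kJ
dG = -121.0830 - 47.8650 = -168.9480 kJ (spontaneous)

dG = -168.9480 kJ, spontaneous


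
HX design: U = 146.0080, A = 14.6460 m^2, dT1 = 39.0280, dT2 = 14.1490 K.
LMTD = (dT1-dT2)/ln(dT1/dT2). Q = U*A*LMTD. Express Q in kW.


LMTD = 24.5201 K
Q = 146.0080 * 14.6460 * 24.5201 = 52434.6770 W = 52.4347 kW

52.4347 kW


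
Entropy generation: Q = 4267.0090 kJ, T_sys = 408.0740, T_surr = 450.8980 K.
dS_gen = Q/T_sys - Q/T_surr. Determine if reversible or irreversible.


dS_sys = 4267.0090/408.0740 = 10.4565 kJ/K
dS_surr = -4267.0090/450.8980 = -9.4634 kJ/K
dS_gen = 10.4565 - 9.4634 = 0.9931 kJ/K (irreversible)

dS_gen = 0.9931 kJ/K, irreversible


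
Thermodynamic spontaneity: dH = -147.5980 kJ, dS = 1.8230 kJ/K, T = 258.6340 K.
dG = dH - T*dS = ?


T*dS = 258.6340 * 1.8230 = 471.4898 kJ
dG = -147.5980 - 471.4898 = -619.0878 kJ (spontaneous)

dG = -619.0878 kJ, spontaneous


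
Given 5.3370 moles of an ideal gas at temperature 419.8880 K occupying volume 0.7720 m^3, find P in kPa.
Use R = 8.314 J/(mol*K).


P = nRT/V = 5.3370 * 8.314 * 419.8880 / 0.7720
= 18631.1939 / 0.7720 = 24133.6709 Pa = 24.1337 kPa

24.1337 kPa


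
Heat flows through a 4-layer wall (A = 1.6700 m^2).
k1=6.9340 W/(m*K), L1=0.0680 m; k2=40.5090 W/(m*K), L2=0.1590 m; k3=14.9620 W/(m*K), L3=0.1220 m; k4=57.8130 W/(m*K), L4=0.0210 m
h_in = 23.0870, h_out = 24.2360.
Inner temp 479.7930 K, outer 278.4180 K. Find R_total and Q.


R_conv_in = 1/(23.0870*1.6700) = 0.0259
R_1 = 0.0680/(6.9340*1.6700) = 0.0059
R_2 = 0.1590/(40.5090*1.6700) = 0.0024
R_3 = 0.1220/(14.9620*1.6700) = 0.0049
R_4 = 0.0210/(57.8130*1.6700) = 0.0002
R_conv_out = 1/(24.2360*1.6700) = 0.0247
R_total = 0.0640 K/W
Q = 201.3750 / 0.0640 = 3148.1224 W

R_total = 0.0640 K/W, Q = 3148.1224 W


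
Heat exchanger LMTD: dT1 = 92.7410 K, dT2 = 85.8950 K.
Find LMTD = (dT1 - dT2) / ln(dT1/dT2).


dT1/dT2 = 1.0797
ln(dT1/dT2) = 0.0767
LMTD = 6.8460 / 0.0767 = 89.2743 K

89.2743 K


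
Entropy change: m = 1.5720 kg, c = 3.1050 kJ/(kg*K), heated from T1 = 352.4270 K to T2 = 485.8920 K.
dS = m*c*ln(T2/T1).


T2/T1 = 1.3787
ln(T2/T1) = 0.3211
dS = 1.5720 * 3.1050 * 0.3211 = 1.5675 kJ/K

1.5675 kJ/K


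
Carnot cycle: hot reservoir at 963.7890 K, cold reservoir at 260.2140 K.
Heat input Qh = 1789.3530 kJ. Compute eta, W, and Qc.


eta = 1 - 260.2140/963.7890 = 0.7300
W = 0.7300 * 1789.3530 = 1306.2445 kJ
Qc = 1789.3530 - 1306.2445 = 483.1085 kJ

eta = 73.0009%, W = 1306.2445 kJ, Qc = 483.1085 kJ


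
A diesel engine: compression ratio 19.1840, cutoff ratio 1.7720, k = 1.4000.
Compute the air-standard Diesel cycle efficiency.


r^(k-1) = 3.2597
rc^k = 2.2277
eta = 0.6515 = 65.1536%

65.1536%


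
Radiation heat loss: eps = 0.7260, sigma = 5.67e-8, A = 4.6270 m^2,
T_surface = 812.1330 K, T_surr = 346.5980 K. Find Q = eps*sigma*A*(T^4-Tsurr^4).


T^4 = 4.3502e+11
Tsurr^4 = 1.4431e+10
Q = 0.7260 * 5.67e-8 * 4.6270 * 4.2059e+11 = 80108.0590 W

80108.0590 W


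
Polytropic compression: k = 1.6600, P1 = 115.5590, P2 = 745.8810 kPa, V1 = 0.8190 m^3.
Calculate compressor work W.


(k-1)/k = 0.3976
(P2/P1)^exp = 2.0989
W = 2.5152 * 115.5590 * 0.8190 * (2.0989 - 1) = 261.5868 kJ

261.5868 kJ


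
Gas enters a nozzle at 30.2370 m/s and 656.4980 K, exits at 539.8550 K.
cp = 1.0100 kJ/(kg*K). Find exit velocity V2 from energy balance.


dT = 116.6430 K
2*cp*1000*dT = 235618.8600
V1^2 = 914.2762
V2 = sqrt(236533.1362) = 486.3467 m/s

486.3467 m/s


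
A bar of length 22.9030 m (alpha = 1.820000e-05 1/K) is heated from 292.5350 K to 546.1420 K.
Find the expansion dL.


dT = 253.6070 K
dL = 1.820000e-05 * 22.9030 * 253.6070 = 0.105712 m
L_final = 23.008712 m

dL = 0.105712 m
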